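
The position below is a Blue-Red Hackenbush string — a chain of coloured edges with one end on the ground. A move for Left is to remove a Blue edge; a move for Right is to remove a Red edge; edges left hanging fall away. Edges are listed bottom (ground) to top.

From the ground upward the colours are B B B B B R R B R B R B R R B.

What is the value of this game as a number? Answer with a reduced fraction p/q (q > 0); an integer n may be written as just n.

4435/1024

Build G(s[:k]) for k = 1..15, string s = B B B B B R R B R B R B R R B.
step 1: add B to get B; options L={ 0 } R={  } = 1
step 2: add B to get BB; options L={ 0 1 } R={  } = 2
step 3: add B to get BBB; options L={ 0 1 2 } R={  } = 3
step 4: add B to get BBBB; options L={ 0 1 2 3 } R={  } = 4
step 5: add B to get BBBBB; options L={ 0 1 2 3 4 } R={  } = 5
step 6: add R to get BBBBBR; options L={ 0 1 2 3 4 } R={ 5 } = 9/2
step 7: add R to get BBBBBRR; options L={ 0 1 2 3 4 } R={ 9/2 5 } = 17/4
step 8: add B to get BBBBBRRB; options L={ 0 1 2 3 4 17/4 } R={ 9/2 5 } = 35/8
step 9: add R to get BBBBBRRBR; options L={ 0 1 2 3 4 17/4 } R={ 35/8 9/2 5 } = 69/16
step 10: add B to get BBBBBRRBRB; options L={ 0 1 2 3 4 17/4 69/16 } R={ 35/8 9/2 5 } = 139/32
step 11: add R to get BBBBBRRBRBR; options L={ 0 1 2 3 4 17/4 69/16 } R={ 139/32 35/8 9/2 5 } = 277/64
step 12: add B to get BBBBBRRBRBRB; options L={ 0 1 2 3 4 17/4 69/16 277/64 } R={ 139/32 35/8 9/2 5 } = 555/128
step 13: add R to get BBBBBRRBRBRBR; options L={ 0 1 2 3 4 17/4 69/16 277/64 } R={ 555/128 139/32 35/8 9/2 5 } = 1109/256
step 14: add R to get BBBBBRRBRBRBRR; options L={ 0 1 2 3 4 17/4 69/16 277/64 } R={ 1109/256 555/128 139/32 35/8 9/2 5 } = 2217/512
step 15: add B to get BBBBBRRBRBRBRRB; options L={ 0 1 2 3 4 17/4 69/16 277/64 2217/512 } R={ 1109/256 555/128 139/32 35/8 9/2 5 } = 4435/1024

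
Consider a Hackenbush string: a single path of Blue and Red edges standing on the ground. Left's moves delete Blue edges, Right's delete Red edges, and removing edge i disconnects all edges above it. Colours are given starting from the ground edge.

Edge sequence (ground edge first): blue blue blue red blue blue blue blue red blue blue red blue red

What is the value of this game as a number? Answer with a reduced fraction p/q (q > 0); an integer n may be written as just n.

6069/2048

G_1 [b]  L=[0]  R=[—]  => 1
G_2 [bb]  L=[0,1]  R=[—]  => 2
G_3 [bbb]  L=[0,1,2]  R=[—]  => 3
G_4 [bbbr]  L=[0,1,2]  R=[3]  => 5/2
G_5 [bbbrb]  L=[0,1,2,5/2]  R=[3]  => 11/4
G_6 [bbbrbb]  L=[0,1,2,5/2,11/4]  R=[3]  => 23/8
G_7 [bbbrbbb]  L=[0,1,2,5/2,11/4,23/8]  R=[3]  => 47/16
G_8 [bbbrbbbb]  L=[0,1,2,5/2,11/4,23/8,47/16]  R=[3]  => 95/32
G_9 [bbbrbbbbr]  L=[0,1,2,5/2,11/4,23/8,47/16]  R=[95/32,3]  => 189/64
G_10 [bbbrbbbbrb]  L=[0,1,2,5/2,11/4,23/8,47/16,189/64]  R=[95/32,3]  => 379/128
G_11 [bbbrbbbbrbb]  L=[0,1,2,5/2,11/4,23/8,47/16,189/64,379/128]  R=[95/32,3]  => 759/256
G_12 [bbbrbbbbrbbr]  L=[0,1,2,5/2,11/4,23/8,47/16,189/64,379/128]  R=[759/256,95/32,3]  => 1517/512
G_13 [bbbrbbbbrbbrb]  L=[0,1,2,5/2,11/4,23/8,47/16,189/64,379/128,1517/512]  R=[759/256,95/32,3]  => 3035/1024
G_14 [bbbrbbbbrbbrbr]  L=[0,1,2,5/2,11/4,23/8,47/16,189/64,379/128,1517/512]  R=[3035/1024,759/256,95/32,3]  => 6069/2048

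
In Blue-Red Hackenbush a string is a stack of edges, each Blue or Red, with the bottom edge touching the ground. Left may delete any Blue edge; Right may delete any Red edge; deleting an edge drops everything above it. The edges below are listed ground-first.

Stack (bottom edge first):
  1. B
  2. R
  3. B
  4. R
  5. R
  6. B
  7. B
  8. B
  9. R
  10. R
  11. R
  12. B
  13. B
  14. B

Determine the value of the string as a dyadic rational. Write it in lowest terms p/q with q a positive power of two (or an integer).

5007/8192

g(B) = { 0 | none } so 1
g(BR) = { 0 | 1 } so 1/2
g(BRB) = { 0, 1/2 | 1 } so 3/4
g(BRBR) = { 0, 1/2 | 3/4, 1 } so 5/8
g(BRBRR) = { 0, 1/2 | 5/8, 3/4, 1 } so 9/16
g(BRBRRB) = { 0, 1/2, 9/16 | 5/8, 3/4, 1 } so 19/32
g(BRBRRBB) = { 0, 1/2, 9/16, 19/32 | 5/8, 3/4, 1 } so 39/64
g(BRBRRBBB) = { 0, 1/2, 9/16, 19/32, 39/64 | 5/8, 3/4, 1 } so 79/128
g(BRBRRBBBR) = { 0, 1/2, 9/16, 19/32, 39/64 | 79/128, 5/8, 3/4, 1 } so 157/256
g(BRBRRBBBRR) = { 0, 1/2, 9/16, 19/32, 39/64 | 157/256, 79/128, 5/8, 3/4, 1 } so 313/512
g(BRBRRBBBRRR) = { 0, 1/2, 9/16, 19/32, 39/64 | 313/512, 157/256, 79/128, 5/8, 3/4, 1 } so 625/1024
g(BRBRRBBBRRRB) = { 0, 1/2, 9/16, 19/32, 39/64, 625/1024 | 313/512, 157/256, 79/128, 5/8, 3/4, 1 } so 1251/2048
g(BRBRRBBBRRRBB) = { 0, 1/2, 9/16, 19/32, 39/64, 625/1024, 1251/2048 | 313/512, 157/256, 79/128, 5/8, 3/4, 1 } so 2503/4096
g(BRBRRBBBRRRBBB) = { 0, 1/2, 9/16, 19/32, 39/64, 625/1024, 1251/2048, 2503/4096 | 313/512, 157/256, 79/128, 5/8, 3/4, 1 } so 5007/8192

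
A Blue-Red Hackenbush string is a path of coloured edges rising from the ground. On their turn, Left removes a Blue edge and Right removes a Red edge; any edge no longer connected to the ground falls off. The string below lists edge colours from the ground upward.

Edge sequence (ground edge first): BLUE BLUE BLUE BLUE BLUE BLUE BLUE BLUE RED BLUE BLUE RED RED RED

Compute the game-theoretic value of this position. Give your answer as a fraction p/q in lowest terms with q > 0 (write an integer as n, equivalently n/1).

Recurse on prefixes of the 14-edge string BLUE BLUE BLUE BLUE BLUE BLUE BLUE BLUE RED BLUE BLUE RED RED RED:
edge 1 of 14 (BLUE): { 0 | — } so 1
edge 2 of 14 (BLUE): { 0 1 | — } so 2
edge 3 of 14 (BLUE): { 0 1 2 | — } so 3
edge 4 of 14 (BLUE): { 0 1 2 3 | — } so 4
edge 5 of 14 (BLUE): { 0 1 2 3 4 | — } so 5
edge 6 of 14 (BLUE): { 0 1 2 3 4 5 | — } so 6
edge 7 of 14 (BLUE): { 0 1 2 3 4 5 6 | — } so 7
edge 8 of 14 (BLUE): { 0 1 2 3 4 5 6 7 | — } so 8
edge 9 of 14 (RED): { 0 1 2 3 4 5 6 7 | 8 } so 15/2
edge 10 of 14 (BLUE): { 0 1 2 3 4 5 6 7 15/2 | 8 } so 31/4
edge 11 of 14 (BLUE): { 0 1 2 3 4 5 6 7 15/2 31/4 | 8 } so 63/8
edge 12 of 14 (RED): { 0 1 2 3 4 5 6 7 15/2 31/4 | 63/8 8 } so 125/16
edge 13 of 14 (RED): { 0 1 2 3 4 5 6 7 15/2 31/4 | 125/16 63/8 8 } so 249/32
edge 14 of 14 (RED): { 0 1 2 3 4 5 6 7 15/2 31/4 | 249/32 125/16 63/8 8 } so 497/64

497/64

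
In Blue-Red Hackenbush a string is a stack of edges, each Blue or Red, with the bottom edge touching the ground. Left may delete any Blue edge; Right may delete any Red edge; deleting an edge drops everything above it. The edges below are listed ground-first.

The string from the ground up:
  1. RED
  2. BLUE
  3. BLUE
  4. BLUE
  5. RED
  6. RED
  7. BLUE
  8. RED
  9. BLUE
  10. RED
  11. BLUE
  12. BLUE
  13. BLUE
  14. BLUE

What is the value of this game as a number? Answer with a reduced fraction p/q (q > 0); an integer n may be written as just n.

-1697/8192

edge 1 of 14 (RED): { ∅ | 0 } — -1
edge 2 of 14 (BLUE): { -1 | 0 } — -1/2
edge 3 of 14 (BLUE): { -1 -1/2 | 0 } — -1/4
edge 4 of 14 (BLUE): { -1 -1/2 -1/4 | 0 } — -1/8
edge 5 of 14 (RED): { -1 -1/2 -1/4 | -1/8 0 } — -3/16
edge 6 of 14 (RED): { -1 -1/2 -1/4 | -3/16 -1/8 0 } — -7/32
edge 7 of 14 (BLUE): { -1 -1/2 -1/4 -7/32 | -3/16 -1/8 0 } — -13/64
edge 8 of 14 (RED): { -1 -1/2 -1/4 -7/32 | -13/64 -3/16 -1/8 0 } — -27/128
edge 9 of 14 (BLUE): { -1 -1/2 -1/4 -7/32 -27/128 | -13/64 -3/16 -1/8 0 } — -53/256
edge 10 of 14 (RED): { -1 -1/2 -1/4 -7/32 -27/128 | -53/256 -13/64 -3/16 -1/8 0 } — -107/512
edge 11 of 14 (BLUE): { -1 -1/2 -1/4 -7/32 -27/128 -107/512 | -53/256 -13/64 -3/16 -1/8 0 } — -213/1024
edge 12 of 14 (BLUE): { -1 -1/2 -1/4 -7/32 -27/128 -107/512 -213/1024 | -53/256 -13/64 -3/16 -1/8 0 } — -425/2048
edge 13 of 14 (BLUE): { -1 -1/2 -1/4 -7/32 -27/128 -107/512 -213/1024 -425/2048 | -53/256 -13/64 -3/16 -1/8 0 } — -849/4096
edge 14 of 14 (BLUE): { -1 -1/2 -1/4 -7/32 -27/128 -107/512 -213/1024 -425/2048 -849/4096 | -53/256 -13/64 -3/16 -1/8 0 } — -1697/8192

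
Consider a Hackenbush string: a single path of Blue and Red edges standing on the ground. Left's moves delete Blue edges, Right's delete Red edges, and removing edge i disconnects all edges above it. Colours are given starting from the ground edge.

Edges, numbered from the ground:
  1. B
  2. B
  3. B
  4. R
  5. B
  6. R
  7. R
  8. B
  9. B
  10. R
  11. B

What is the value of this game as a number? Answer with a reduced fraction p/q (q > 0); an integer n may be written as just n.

667/256

G(B) = { 0 | none } gives 1
G(BB) = { 0; 1 | none } gives 2
G(BBB) = { 0; 1; 2 | none } gives 3
G(BBBR) = { 0; 1; 2 | 3 } gives 5/2
G(BBBRB) = { 0; 1; 2; 5/2 | 3 } gives 11/4
G(BBBRBR) = { 0; 1; 2; 5/2 | 11/4; 3 } gives 21/8
G(BBBRBRR) = { 0; 1; 2; 5/2 | 21/8; 11/4; 3 } gives 41/16
G(BBBRBRRB) = { 0; 1; 2; 5/2; 41/16 | 21/8; 11/4; 3 } gives 83/32
G(BBBRBRRBB) = { 0; 1; 2; 5/2; 41/16; 83/32 | 21/8; 11/4; 3 } gives 167/64
G(BBBRBRRBBR) = { 0; 1; 2; 5/2; 41/16; 83/32 | 167/64; 21/8; 11/4; 3 } gives 333/128
G(BBBRBRRBBRB) = { 0; 1; 2; 5/2; 41/16; 83/32; 333/128 | 167/64; 21/8; 11/4; 3 } gives 667/256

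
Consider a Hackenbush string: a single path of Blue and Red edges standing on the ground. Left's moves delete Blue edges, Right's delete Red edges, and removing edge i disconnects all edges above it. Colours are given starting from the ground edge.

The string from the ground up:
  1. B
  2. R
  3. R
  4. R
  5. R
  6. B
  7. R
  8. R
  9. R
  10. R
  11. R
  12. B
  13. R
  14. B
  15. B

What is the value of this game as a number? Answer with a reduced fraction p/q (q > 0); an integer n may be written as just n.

1047/16384

Prefix values for B R R R R B R R R R R B R B B via {L|R} + simplicity:
step 1: add B to get B; options L={ 0 } R={ · } ⇒ 1
step 2: add R to get BR; options L={ 0 } R={ 1 } ⇒ 1/2
step 3: add R to get BRR; options L={ 0 } R={ 1/2, 1 } ⇒ 1/4
step 4: add R to get BRRR; options L={ 0 } R={ 1/4, 1/2, 1 } ⇒ 1/8
step 5: add R to get BRRRR; options L={ 0 } R={ 1/8, 1/4, 1/2, 1 } ⇒ 1/16
step 6: add B to get BRRRRB; options L={ 0, 1/16 } R={ 1/8, 1/4, 1/2, 1 } ⇒ 3/32
step 7: add R to get BRRRRBR; options L={ 0, 1/16 } R={ 3/32, 1/8, 1/4, 1/2, 1 } ⇒ 5/64
step 8: add R to get BRRRRBRR; options L={ 0, 1/16 } R={ 5/64, 3/32, 1/8, 1/4, 1/2, 1 } ⇒ 9/128
step 9: add R to get BRRRRBRRR; options L={ 0, 1/16 } R={ 9/128, 5/64, 3/32, 1/8, 1/4, 1/2, 1 } ⇒ 17/256
step 10: add R to get BRRRRBRRRR; options L={ 0, 1/16 } R={ 17/256, 9/128, 5/64, 3/32, 1/8, 1/4, 1/2, 1 } ⇒ 33/512
step 11: add R to get BRRRRBRRRRR; options L={ 0, 1/16 } R={ 33/512, 17/256, 9/128, 5/64, 3/32, 1/8, 1/4, 1/2, 1 } ⇒ 65/1024
step 12: add B to get BRRRRBRRRRRB; options L={ 0, 1/16, 65/1024 } R={ 33/512, 17/256, 9/128, 5/64, 3/32, 1/8, 1/4, 1/2, 1 } ⇒ 131/2048
step 13: add R to get BRRRRBRRRRRBR; options L={ 0, 1/16, 65/1024 } R={ 131/2048, 33/512, 17/256, 9/128, 5/64, 3/32, 1/8, 1/4, 1/2, 1 } ⇒ 261/4096
step 14: add B to get BRRRRBRRRRRBRB; options L={ 0, 1/16, 65/1024, 261/4096 } R={ 131/2048, 33/512, 17/256, 9/128, 5/64, 3/32, 1/8, 1/4, 1/2, 1 } ⇒ 523/8192
step 15: add B to get BRRRRBRRRRRBRBB; options L={ 0, 1/16, 65/1024, 261/4096, 523/8192 } R={ 131/2048, 33/512, 17/256, 9/128, 5/64, 3/32, 1/8, 1/4, 1/2, 1 } ⇒ 1047/16384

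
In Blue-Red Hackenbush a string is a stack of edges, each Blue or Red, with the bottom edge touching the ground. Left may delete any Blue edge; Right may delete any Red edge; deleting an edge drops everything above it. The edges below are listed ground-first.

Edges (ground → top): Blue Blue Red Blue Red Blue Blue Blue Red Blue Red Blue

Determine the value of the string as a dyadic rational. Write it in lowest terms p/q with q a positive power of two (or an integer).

val_1 [B]  L=[0]  R=[·]  = 1
val_2 [BB]  L=[0; 1]  R=[·]  = 2
val_3 [BBR]  L=[0; 1]  R=[2]  = 3/2
val_4 [BBRB]  L=[0; 1; 3/2]  R=[2]  = 7/4
val_5 [BBRBR]  L=[0; 1; 3/2]  R=[7/4; 2]  = 13/8
val_6 [BBRBRB]  L=[0; 1; 3/2; 13/8]  R=[7/4; 2]  = 27/16
val_7 [BBRBRBB]  L=[0; 1; 3/2; 13/8; 27/16]  R=[7/4; 2]  = 55/32
val_8 [BBRBRBBB]  L=[0; 1; 3/2; 13/8; 27/16; 55/32]  R=[7/4; 2]  = 111/64
val_9 [BBRBRBBBR]  L=[0; 1; 3/2; 13/8; 27/16; 55/32]  R=[111/64; 7/4; 2]  = 221/128
val_10 [BBRBRBBBRB]  L=[0; 1; 3/2; 13/8; 27/16; 55/32; 221/128]  R=[111/64; 7/4; 2]  = 443/256
val_11 [BBRBRBBBRBR]  L=[0; 1; 3/2; 13/8; 27/16; 55/32; 221/128]  R=[443/256; 111/64; 7/4; 2]  = 885/512
val_12 [BBRBRBBBRBRB]  L=[0; 1; 3/2; 13/8; 27/16; 55/32; 221/128; 885/512]  R=[443/256; 111/64; 7/4; 2]  = 1771/1024

1771/1024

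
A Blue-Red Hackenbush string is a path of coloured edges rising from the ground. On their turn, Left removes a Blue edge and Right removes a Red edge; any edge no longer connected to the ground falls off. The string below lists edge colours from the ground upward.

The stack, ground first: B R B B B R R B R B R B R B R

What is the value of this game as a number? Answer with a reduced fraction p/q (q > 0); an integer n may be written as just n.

Build val(s[:k]) for k = 1..15, string s = B R B B B R R B R B R B R B R.
edge 1 of 15 (B): { 0 | · } ⇒ 1
edge 2 of 15 (R): { 0 | 1 } ⇒ 1/2
edge 3 of 15 (B): { 0 1/2 | 1 } ⇒ 3/4
edge 4 of 15 (B): { 0 1/2 3/4 | 1 } ⇒ 7/8
edge 5 of 15 (B): { 0 1/2 3/4 7/8 | 1 } ⇒ 15/16
edge 6 of 15 (R): { 0 1/2 3/4 7/8 | 15/16 1 } ⇒ 29/32
edge 7 of 15 (R): { 0 1/2 3/4 7/8 | 29/32 15/16 1 } ⇒ 57/64
edge 8 of 15 (B): { 0 1/2 3/4 7/8 57/64 | 29/32 15/16 1 } ⇒ 115/128
edge 9 of 15 (R): { 0 1/2 3/4 7/8 57/64 | 115/128 29/32 15/16 1 } ⇒ 229/256
edge 10 of 15 (B): { 0 1/2 3/4 7/8 57/64 229/256 | 115/128 29/32 15/16 1 } ⇒ 459/512
edge 11 of 15 (R): { 0 1/2 3/4 7/8 57/64 229/256 | 459/512 115/128 29/32 15/16 1 } ⇒ 917/1024
edge 12 of 15 (B): { 0 1/2 3/4 7/8 57/64 229/256 917/1024 | 459/512 115/128 29/32 15/16 1 } ⇒ 1835/2048
edge 13 of 15 (R): { 0 1/2 3/4 7/8 57/64 229/256 917/1024 | 1835/2048 459/512 115/128 29/32 15/16 1 } ⇒ 3669/4096
edge 14 of 15 (B): { 0 1/2 3/4 7/8 57/64 229/256 917/1024 3669/4096 | 1835/2048 459/512 115/128 29/32 15/16 1 } ⇒ 7339/8192
edge 15 of 15 (R): { 0 1/2 3/4 7/8 57/64 229/256 917/1024 3669/4096 | 7339/8192 1835/2048 459/512 115/128 29/32 15/16 1 } ⇒ 14677/16384

14677/16384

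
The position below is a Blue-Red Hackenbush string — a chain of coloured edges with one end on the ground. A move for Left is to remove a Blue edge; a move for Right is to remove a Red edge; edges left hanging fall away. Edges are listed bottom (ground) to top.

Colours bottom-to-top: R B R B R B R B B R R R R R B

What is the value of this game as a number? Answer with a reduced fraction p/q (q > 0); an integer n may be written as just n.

Recurse on prefixes of the 15-edge string R B R B R B R B B R R R R R B:
R: Left {  }, Right { 0 } so simplest -1
RB: Left { -1 }, Right { 0 } so simplest -1/2
RBR: Left { -1 }, Right { -1/2; 0 } so simplest -3/4
RBRB: Left { -1; -3/4 }, Right { -1/2; 0 } so simplest -5/8
RBRBR: Left { -1; -3/4 }, Right { -5/8; -1/2; 0 } so simplest -11/16
RBRBRB: Left { -1; -3/4; -11/16 }, Right { -5/8; -1/2; 0 } so simplest -21/32
RBRBRBR: Left { -1; -3/4; -11/16 }, Right { -21/32; -5/8; -1/2; 0 } so simplest -43/64
RBRBRBRB: Left { -1; -3/4; -11/16; -43/64 }, Right { -21/32; -5/8; -1/2; 0 } so simplest -85/128
RBRBRBRBB: Left { -1; -3/4; -11/16; -43/64; -85/128 }, Right { -21/32; -5/8; -1/2; 0 } so simplest -169/256
RBRBRBRBBR: Left { -1; -3/4; -11/16; -43/64; -85/128 }, Right { -169/256; -21/32; -5/8; -1/2; 0 } so simplest -339/512
RBRBRBRBBRR: Left { -1; -3/4; -11/16; -43/64; -85/128 }, Right { -339/512; -169/256; -21/32; -5/8; -1/2; 0 } so simplest -679/1024
RBRBRBRBBRRR: Left { -1; -3/4; -11/16; -43/64; -85/128 }, Right { -679/1024; -339/512; -169/256; -21/32; -5/8; -1/2; 0 } so simplest -1359/2048
RBRBRBRBBRRRR: Left { -1; -3/4; -11/16; -43/64; -85/128 }, Right { -1359/2048; -679/1024; -339/512; -169/256; -21/32; -5/8; -1/2; 0 } so simplest -2719/4096
RBRBRBRBBRRRRR: Left { -1; -3/4; -11/16; -43/64; -85/128 }, Right { -2719/4096; -1359/2048; -679/1024; -339/512; -169/256; -21/32; -5/8; -1/2; 0 } so simplest -5439/8192
RBRBRBRBBRRRRRB: Left { -1; -3/4; -11/16; -43/64; -85/128; -5439/8192 }, Right { -2719/4096; -1359/2048; -679/1024; -339/512; -169/256; -21/32; -5/8; -1/2; 0 } so simplest -10877/16384

-10877/16384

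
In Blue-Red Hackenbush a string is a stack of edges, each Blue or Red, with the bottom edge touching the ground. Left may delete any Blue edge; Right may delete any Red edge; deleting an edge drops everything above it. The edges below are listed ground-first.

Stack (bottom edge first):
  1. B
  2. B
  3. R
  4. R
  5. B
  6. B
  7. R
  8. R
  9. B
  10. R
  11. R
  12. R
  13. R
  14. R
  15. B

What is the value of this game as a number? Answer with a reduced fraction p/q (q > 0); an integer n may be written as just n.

11395/8192

Recurse on prefixes of the 15-edge string B B R R B B R R B R R R R R B:
B: Left { 0 }, Right { (no moves) } gives simplest 1
BB: Left { 0 1 }, Right { (no moves) } gives simplest 2
BBR: Left { 0 1 }, Right { 2 } gives simplest 3/2
BBRR: Left { 0 1 }, Right { 3/2 2 } gives simplest 5/4
BBRRB: Left { 0 1 5/4 }, Right { 3/2 2 } gives simplest 11/8
BBRRBB: Left { 0 1 5/4 11/8 }, Right { 3/2 2 } gives simplest 23/16
BBRRBBR: Left { 0 1 5/4 11/8 }, Right { 23/16 3/2 2 } gives simplest 45/32
BBRRBBRR: Left { 0 1 5/4 11/8 }, Right { 45/32 23/16 3/2 2 } gives simplest 89/64
BBRRBBRRB: Left { 0 1 5/4 11/8 89/64 }, Right { 45/32 23/16 3/2 2 } gives simplest 179/128
BBRRBBRRBR: Left { 0 1 5/4 11/8 89/64 }, Right { 179/128 45/32 23/16 3/2 2 } gives simplest 357/256
BBRRBBRRBRR: Left { 0 1 5/4 11/8 89/64 }, Right { 357/256 179/128 45/32 23/16 3/2 2 } gives simplest 713/512
BBRRBBRRBRRR: Left { 0 1 5/4 11/8 89/64 }, Right { 713/512 357/256 179/128 45/32 23/16 3/2 2 } gives simplest 1425/1024
BBRRBBRRBRRRR: Left { 0 1 5/4 11/8 89/64 }, Right { 1425/1024 713/512 357/256 179/128 45/32 23/16 3/2 2 } gives simplest 2849/2048
BBRRBBRRBRRRRR: Left { 0 1 5/4 11/8 89/64 }, Right { 2849/2048 1425/1024 713/512 357/256 179/128 45/32 23/16 3/2 2 } gives simplest 5697/4096
BBRRBBRRBRRRRRB: Left { 0 1 5/4 11/8 89/64 5697/4096 }, Right { 2849/2048 1425/1024 713/512 357/256 179/128 45/32 23/16 3/2 2 } gives simplest 11395/8192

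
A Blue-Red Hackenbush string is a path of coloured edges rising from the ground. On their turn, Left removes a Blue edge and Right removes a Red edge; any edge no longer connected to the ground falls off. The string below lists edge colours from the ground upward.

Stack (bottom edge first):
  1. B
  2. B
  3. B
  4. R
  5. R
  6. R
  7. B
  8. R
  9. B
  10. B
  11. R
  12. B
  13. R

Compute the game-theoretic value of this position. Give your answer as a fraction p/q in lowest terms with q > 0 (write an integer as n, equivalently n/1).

2229/1024

Build val(s[:k]) for k = 1..13, string s = B B B R R R B R B B R B R.
edge 1 of 13 (B): { 0 | (no moves) } -> 1
edge 2 of 13 (B): { 0, 1 | (no moves) } -> 2
edge 3 of 13 (B): { 0, 1, 2 | (no moves) } -> 3
edge 4 of 13 (R): { 0, 1, 2 | 3 } -> 5/2
edge 5 of 13 (R): { 0, 1, 2 | 5/2, 3 } -> 9/4
edge 6 of 13 (R): { 0, 1, 2 | 9/4, 5/2, 3 } -> 17/8
edge 7 of 13 (B): { 0, 1, 2, 17/8 | 9/4, 5/2, 3 } -> 35/16
edge 8 of 13 (R): { 0, 1, 2, 17/8 | 35/16, 9/4, 5/2, 3 } -> 69/32
edge 9 of 13 (B): { 0, 1, 2, 17/8, 69/32 | 35/16, 9/4, 5/2, 3 } -> 139/64
edge 10 of 13 (B): { 0, 1, 2, 17/8, 69/32, 139/64 | 35/16, 9/4, 5/2, 3 } -> 279/128
edge 11 of 13 (R): { 0, 1, 2, 17/8, 69/32, 139/64 | 279/128, 35/16, 9/4, 5/2, 3 } -> 557/256
edge 12 of 13 (B): { 0, 1, 2, 17/8, 69/32, 139/64, 557/256 | 279/128, 35/16, 9/4, 5/2, 3 } -> 1115/512
edge 13 of 13 (R): { 0, 1, 2, 17/8, 69/32, 139/64, 557/256 | 1115/512, 279/128, 35/16, 9/4, 5/2, 3 } -> 2229/1024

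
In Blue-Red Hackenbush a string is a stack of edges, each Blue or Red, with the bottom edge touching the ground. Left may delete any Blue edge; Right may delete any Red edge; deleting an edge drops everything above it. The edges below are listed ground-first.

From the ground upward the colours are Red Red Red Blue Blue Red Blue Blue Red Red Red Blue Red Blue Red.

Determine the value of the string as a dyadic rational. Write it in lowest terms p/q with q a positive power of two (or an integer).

Recurse on prefixes of the 15-edge string Red Red Red Blue Blue Red Blue Blue Red Red Red Blue Red Blue Red:
edge 1 of 15 (Red): { (no moves) | 0 } -> -1
edge 2 of 15 (Red): { (no moves) | -1,0 } -> -2
edge 3 of 15 (Red): { (no moves) | -2,-1,0 } -> -3
edge 4 of 15 (Blue): { -3 | -2,-1,0 } -> -5/2
edge 5 of 15 (Blue): { -3,-5/2 | -2,-1,0 } -> -9/4
edge 6 of 15 (Red): { -3,-5/2 | -9/4,-2,-1,0 } -> -19/8
edge 7 of 15 (Blue): { -3,-5/2,-19/8 | -9/4,-2,-1,0 } -> -37/16
edge 8 of 15 (Blue): { -3,-5/2,-19/8,-37/16 | -9/4,-2,-1,0 } -> -73/32
edge 9 of 15 (Red): { -3,-5/2,-19/8,-37/16 | -73/32,-9/4,-2,-1,0 } -> -147/64
edge 10 of 15 (Red): { -3,-5/2,-19/8,-37/16 | -147/64,-73/32,-9/4,-2,-1,0 } -> -295/128
edge 11 of 15 (Red): { -3,-5/2,-19/8,-37/16 | -295/128,-147/64,-73/32,-9/4,-2,-1,0 } -> -591/256
edge 12 of 15 (Blue): { -3,-5/2,-19/8,-37/16,-591/256 | -295/128,-147/64,-73/32,-9/4,-2,-1,0 } -> -1181/512
edge 13 of 15 (Red): { -3,-5/2,-19/8,-37/16,-591/256 | -1181/512,-295/128,-147/64,-73/32,-9/4,-2,-1,0 } -> -2363/1024
edge 14 of 15 (Blue): { -3,-5/2,-19/8,-37/16,-591/256,-2363/1024 | -1181/512,-295/128,-147/64,-73/32,-9/4,-2,-1,0 } -> -4725/2048
edge 15 of 15 (Red): { -3,-5/2,-19/8,-37/16,-591/256,-2363/1024 | -4725/2048,-1181/512,-295/128,-147/64,-73/32,-9/4,-2,-1,0 } -> -9451/4096

-9451/4096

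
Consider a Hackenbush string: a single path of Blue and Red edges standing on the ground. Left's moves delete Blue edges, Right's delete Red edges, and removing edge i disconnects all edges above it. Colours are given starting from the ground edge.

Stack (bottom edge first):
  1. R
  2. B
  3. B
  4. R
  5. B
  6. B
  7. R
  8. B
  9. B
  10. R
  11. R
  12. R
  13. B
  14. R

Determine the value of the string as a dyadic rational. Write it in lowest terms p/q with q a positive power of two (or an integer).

-2363/8192

Build v(s[:k]) for k = 1..14, string s = R B B R B B R B B R R R B R.
1 of 14 · R · max L −∞ · min R 0 — -1
2 of 14 · RB · max L -1 · min R 0 — -1/2
3 of 14 · RBB · max L -1/2 · min R 0 — -1/4
4 of 14 · RBBR · max L -1/2 · min R -1/4 — -3/8
5 of 14 · RBBRB · max L -3/8 · min R -1/4 — -5/16
6 of 14 · RBBRBB · max L -5/16 · min R -1/4 — -9/32
7 of 14 · RBBRBBR · max L -5/16 · min R -9/32 — -19/64
8 of 14 · RBBRBBRB · max L -19/64 · min R -9/32 — -37/128
9 of 14 · RBBRBBRBB · max L -37/128 · min R -9/32 — -73/256
10 of 14 · RBBRBBRBBR · max L -37/128 · min R -73/256 — -147/512
11 of 14 · RBBRBBRBBRR · max L -37/128 · min R -147/512 — -295/1024
12 of 14 · RBBRBBRBBRRR · max L -37/128 · min R -295/1024 — -591/2048
13 of 14 · RBBRBBRBBRRRB · max L -591/2048 · min R -295/1024 — -1181/4096
14 of 14 · RBBRBBRBBRRRBR · max L -591/2048 · min R -1181/4096 — -2363/8192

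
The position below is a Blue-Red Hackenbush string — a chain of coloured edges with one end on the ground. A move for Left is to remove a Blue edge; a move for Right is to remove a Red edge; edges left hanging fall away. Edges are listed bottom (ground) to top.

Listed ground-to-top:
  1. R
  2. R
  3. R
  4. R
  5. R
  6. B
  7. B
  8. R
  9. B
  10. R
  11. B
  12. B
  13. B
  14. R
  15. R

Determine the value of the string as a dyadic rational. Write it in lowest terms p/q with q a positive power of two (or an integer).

-4423/1024

value_1 [R]  L=[·]  R=[0]  — -1
value_2 [RR]  L=[·]  R=[-1, 0]  — -2
value_3 [RRR]  L=[·]  R=[-2, -1, 0]  — -3
value_4 [RRRR]  L=[·]  R=[-3, -2, -1, 0]  — -4
value_5 [RRRRR]  L=[·]  R=[-4, -3, -2, -1, 0]  — -5
value_6 [RRRRRB]  L=[-5]  R=[-4, -3, -2, -1, 0]  — -9/2
value_7 [RRRRRBB]  L=[-5, -9/2]  R=[-4, -3, -2, -1, 0]  — -17/4
value_8 [RRRRRBBR]  L=[-5, -9/2]  R=[-17/4, -4, -3, -2, -1, 0]  — -35/8
value_9 [RRRRRBBRB]  L=[-5, -9/2, -35/8]  R=[-17/4, -4, -3, -2, -1, 0]  — -69/16
value_10 [RRRRRBBRBR]  L=[-5, -9/2, -35/8]  R=[-69/16, -17/4, -4, -3, -2, -1, 0]  — -139/32
value_11 [RRRRRBBRBRB]  L=[-5, -9/2, -35/8, -139/32]  R=[-69/16, -17/4, -4, -3, -2, -1, 0]  — -277/64
value_12 [RRRRRBBRBRBB]  L=[-5, -9/2, -35/8, -139/32, -277/64]  R=[-69/16, -17/4, -4, -3, -2, -1, 0]  — -553/128
value_13 [RRRRRBBRBRBBB]  L=[-5, -9/2, -35/8, -139/32, -277/64, -553/128]  R=[-69/16, -17/4, -4, -3, -2, -1, 0]  — -1105/256
value_14 [RRRRRBBRBRBBBR]  L=[-5, -9/2, -35/8, -139/32, -277/64, -553/128]  R=[-1105/256, -69/16, -17/4, -4, -3, -2, -1, 0]  — -2211/512
value_15 [RRRRRBBRBRBBBRR]  L=[-5, -9/2, -35/8, -139/32, -277/64, -553/128]  R=[-2211/512, -1105/256, -69/16, -17/4, -4, -3, -2, -1, 0]  — -4423/1024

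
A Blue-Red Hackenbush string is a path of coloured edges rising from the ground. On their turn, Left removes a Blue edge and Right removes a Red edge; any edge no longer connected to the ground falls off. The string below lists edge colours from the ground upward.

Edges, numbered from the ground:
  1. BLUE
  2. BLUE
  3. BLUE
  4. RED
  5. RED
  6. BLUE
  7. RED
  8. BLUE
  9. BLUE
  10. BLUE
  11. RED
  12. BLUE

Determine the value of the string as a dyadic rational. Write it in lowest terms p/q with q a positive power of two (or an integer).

1211/512

val_1 [B]  L=[0]  R=[—]  = 1
val_2 [BB]  L=[0, 1]  R=[—]  = 2
val_3 [BBB]  L=[0, 1, 2]  R=[—]  = 3
val_4 [BBBR]  L=[0, 1, 2]  R=[3]  = 5/2
val_5 [BBBRR]  L=[0, 1, 2]  R=[5/2, 3]  = 9/4
val_6 [BBBRRB]  L=[0, 1, 2, 9/4]  R=[5/2, 3]  = 19/8
val_7 [BBBRRBR]  L=[0, 1, 2, 9/4]  R=[19/8, 5/2, 3]  = 37/16
val_8 [BBBRRBRB]  L=[0, 1, 2, 9/4, 37/16]  R=[19/8, 5/2, 3]  = 75/32
val_9 [BBBRRBRBB]  L=[0, 1, 2, 9/4, 37/16, 75/32]  R=[19/8, 5/2, 3]  = 151/64
val_10 [BBBRRBRBBB]  L=[0, 1, 2, 9/4, 37/16, 75/32, 151/64]  R=[19/8, 5/2, 3]  = 303/128
val_11 [BBBRRBRBBBR]  L=[0, 1, 2, 9/4, 37/16, 75/32, 151/64]  R=[303/128, 19/8, 5/2, 3]  = 605/256
val_12 [BBBRRBRBBBRB]  L=[0, 1, 2, 9/4, 37/16, 75/32, 151/64, 605/256]  R=[303/128, 19/8, 5/2, 3]  = 1211/512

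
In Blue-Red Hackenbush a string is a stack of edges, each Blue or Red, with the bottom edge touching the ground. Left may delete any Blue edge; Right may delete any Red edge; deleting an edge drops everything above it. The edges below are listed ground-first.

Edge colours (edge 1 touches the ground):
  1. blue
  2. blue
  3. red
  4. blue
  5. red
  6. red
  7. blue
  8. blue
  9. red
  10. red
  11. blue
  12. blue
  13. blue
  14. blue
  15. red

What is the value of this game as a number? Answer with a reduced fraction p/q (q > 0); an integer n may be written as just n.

val_1 [b]  L=[0]  R=[]  → 1
val_2 [bb]  L=[0,1]  R=[]  → 2
val_3 [bbr]  L=[0,1]  R=[2]  → 3/2
val_4 [bbrb]  L=[0,1,3/2]  R=[2]  → 7/4
val_5 [bbrbr]  L=[0,1,3/2]  R=[7/4,2]  → 13/8
val_6 [bbrbrr]  L=[0,1,3/2]  R=[13/8,7/4,2]  → 25/16
val_7 [bbrbrrb]  L=[0,1,3/2,25/16]  R=[13/8,7/4,2]  → 51/32
val_8 [bbrbrrbb]  L=[0,1,3/2,25/16,51/32]  R=[13/8,7/4,2]  → 103/64
val_9 [bbrbrrbbr]  L=[0,1,3/2,25/16,51/32]  R=[103/64,13/8,7/4,2]  → 205/128
val_10 [bbrbrrbbrr]  L=[0,1,3/2,25/16,51/32]  R=[205/128,103/64,13/8,7/4,2]  → 409/256
val_11 [bbrbrrbbrrb]  L=[0,1,3/2,25/16,51/32,409/256]  R=[205/128,103/64,13/8,7/4,2]  → 819/512
val_12 [bbrbrrbbrrbb]  L=[0,1,3/2,25/16,51/32,409/256,819/512]  R=[205/128,103/64,13/8,7/4,2]  → 1639/1024
val_13 [bbrbrrbbrrbbb]  L=[0,1,3/2,25/16,51/32,409/256,819/512,1639/1024]  R=[205/128,103/64,13/8,7/4,2]  → 3279/2048
val_14 [bbrbrrbbrrbbbb]  L=[0,1,3/2,25/16,51/32,409/256,819/512,1639/1024,3279/2048]  R=[205/128,103/64,13/8,7/4,2]  → 6559/4096
val_15 [bbrbrrbbrrbbbbr]  L=[0,1,3/2,25/16,51/32,409/256,819/512,1639/1024,3279/2048]  R=[6559/4096,205/128,103/64,13/8,7/4,2]  → 13117/8192

13117/8192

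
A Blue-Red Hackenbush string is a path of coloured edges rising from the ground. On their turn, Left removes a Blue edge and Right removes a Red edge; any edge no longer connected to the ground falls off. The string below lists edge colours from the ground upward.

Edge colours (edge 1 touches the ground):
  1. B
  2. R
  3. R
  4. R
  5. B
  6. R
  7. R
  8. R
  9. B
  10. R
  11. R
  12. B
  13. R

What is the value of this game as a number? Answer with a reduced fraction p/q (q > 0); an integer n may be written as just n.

Prefix values for B R R R B R R R B R R B R via {L|R} + simplicity:
B: Left { 0 }, Right { (no moves) } gives simplest 1
BR: Left { 0 }, Right { 1 } gives simplest 1/2
BRR: Left { 0 }, Right { 1/2, 1 } gives simplest 1/4
BRRR: Left { 0 }, Right { 1/4, 1/2, 1 } gives simplest 1/8
BRRRB: Left { 0, 1/8 }, Right { 1/4, 1/2, 1 } gives simplest 3/16
BRRRBR: Left { 0, 1/8 }, Right { 3/16, 1/4, 1/2, 1 } gives simplest 5/32
BRRRBRR: Left { 0, 1/8 }, Right { 5/32, 3/16, 1/4, 1/2, 1 } gives simplest 9/64
BRRRBRRR: Left { 0, 1/8 }, Right { 9/64, 5/32, 3/16, 1/4, 1/2, 1 } gives simplest 17/128
BRRRBRRRB: Left { 0, 1/8, 17/128 }, Right { 9/64, 5/32, 3/16, 1/4, 1/2, 1 } gives simplest 35/256
BRRRBRRRBR: Left { 0, 1/8, 17/128 }, Right { 35/256, 9/64, 5/32, 3/16, 1/4, 1/2, 1 } gives simplest 69/512
BRRRBRRRBRR: Left { 0, 1/8, 17/128 }, Right { 69/512, 35/256, 9/64, 5/32, 3/16, 1/4, 1/2, 1 } gives simplest 137/1024
BRRRBRRRBRRB: Left { 0, 1/8, 17/128, 137/1024 }, Right { 69/512, 35/256, 9/64, 5/32, 3/16, 1/4, 1/2, 1 } gives simplest 275/2048
BRRRBRRRBRRBR: Left { 0, 1/8, 17/128, 137/1024 }, Right { 275/2048, 69/512, 35/256, 9/64, 5/32, 3/16, 1/4, 1/2, 1 } gives simplest 549/4096

549/4096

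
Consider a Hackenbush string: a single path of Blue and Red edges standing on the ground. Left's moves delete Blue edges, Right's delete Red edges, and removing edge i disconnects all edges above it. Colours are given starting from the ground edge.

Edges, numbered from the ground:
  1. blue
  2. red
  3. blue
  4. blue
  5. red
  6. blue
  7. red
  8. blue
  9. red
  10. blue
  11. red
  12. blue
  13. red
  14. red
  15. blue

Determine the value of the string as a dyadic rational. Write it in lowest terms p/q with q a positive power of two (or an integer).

1 of 15 · b · max L 0 · min R +∞ so 1
2 of 15 · br · max L 0 · min R 1 so 1/2
3 of 15 · brb · max L 1/2 · min R 1 so 3/4
4 of 15 · brbb · max L 3/4 · min R 1 so 7/8
5 of 15 · brbbr · max L 3/4 · min R 7/8 so 13/16
6 of 15 · brbbrb · max L 13/16 · min R 7/8 so 27/32
7 of 15 · brbbrbr · max L 13/16 · min R 27/32 so 53/64
8 of 15 · brbbrbrb · max L 53/64 · min R 27/32 so 107/128
9 of 15 · brbbrbrbr · max L 53/64 · min R 107/128 so 213/256
10 of 15 · brbbrbrbrb · max L 213/256 · min R 107/128 so 427/512
11 of 15 · brbbrbrbrbr · max L 213/256 · min R 427/512 so 853/1024
12 of 15 · brbbrbrbrbrb · max L 853/1024 · min R 427/512 so 1707/2048
13 of 15 · brbbrbrbrbrbr · max L 853/1024 · min R 1707/2048 so 3413/4096
14 of 15 · brbbrbrbrbrbrr · max L 853/1024 · min R 3413/4096 so 6825/8192
15 of 15 · brbbrbrbrbrbrrb · max L 6825/8192 · min R 3413/4096 so 13651/16384

13651/16384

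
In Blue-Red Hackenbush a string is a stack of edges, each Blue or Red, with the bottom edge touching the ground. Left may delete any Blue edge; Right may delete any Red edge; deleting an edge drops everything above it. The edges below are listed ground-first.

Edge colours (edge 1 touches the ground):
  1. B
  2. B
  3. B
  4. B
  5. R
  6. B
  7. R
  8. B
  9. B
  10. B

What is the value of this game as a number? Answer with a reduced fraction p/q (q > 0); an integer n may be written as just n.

B: Left { 0 }, Right { (no moves) } → simplest 1
BB: Left { 0; 1 }, Right { (no moves) } → simplest 2
BBB: Left { 0; 1; 2 }, Right { (no moves) } → simplest 3
BBBB: Left { 0; 1; 2; 3 }, Right { (no moves) } → simplest 4
BBBBR: Left { 0; 1; 2; 3 }, Right { 4 } → simplest 7/2
BBBBRB: Left { 0; 1; 2; 3; 7/2 }, Right { 4 } → simplest 15/4
BBBBRBR: Left { 0; 1; 2; 3; 7/2 }, Right { 15/4; 4 } → simplest 29/8
BBBBRBRB: Left { 0; 1; 2; 3; 7/2; 29/8 }, Right { 15/4; 4 } → simplest 59/16
BBBBRBRBB: Left { 0; 1; 2; 3; 7/2; 29/8; 59/16 }, Right { 15/4; 4 } → simplest 119/32
BBBBRBRBBB: Left { 0; 1; 2; 3; 7/2; 29/8; 59/16; 119/32 }, Right { 15/4; 4 } → simplest 239/64

239/64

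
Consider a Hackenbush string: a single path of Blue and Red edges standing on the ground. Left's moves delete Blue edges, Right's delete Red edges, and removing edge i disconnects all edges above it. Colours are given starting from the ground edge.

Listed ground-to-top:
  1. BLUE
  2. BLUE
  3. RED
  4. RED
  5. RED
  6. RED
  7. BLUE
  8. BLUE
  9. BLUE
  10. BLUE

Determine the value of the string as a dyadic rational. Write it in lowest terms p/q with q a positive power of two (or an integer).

B: Left { 0 }, Right { · } gives simplest 1
BB: Left { 0,1 }, Right { · } gives simplest 2
BBR: Left { 0,1 }, Right { 2 } gives simplest 3/2
BBRR: Left { 0,1 }, Right { 3/2,2 } gives simplest 5/4
BBRRR: Left { 0,1 }, Right { 5/4,3/2,2 } gives simplest 9/8
BBRRRR: Left { 0,1 }, Right { 9/8,5/4,3/2,2 } gives simplest 17/16
BBRRRRB: Left { 0,1,17/16 }, Right { 9/8,5/4,3/2,2 } gives simplest 35/32
BBRRRRBB: Left { 0,1,17/16,35/32 }, Right { 9/8,5/4,3/2,2 } gives simplest 71/64
BBRRRRBBB: Left { 0,1,17/16,35/32,71/64 }, Right { 9/8,5/4,3/2,2 } gives simplest 143/128
BBRRRRBBBB: Left { 0,1,17/16,35/32,71/64,143/128 }, Right { 9/8,5/4,3/2,2 } gives simplest 287/256

287/256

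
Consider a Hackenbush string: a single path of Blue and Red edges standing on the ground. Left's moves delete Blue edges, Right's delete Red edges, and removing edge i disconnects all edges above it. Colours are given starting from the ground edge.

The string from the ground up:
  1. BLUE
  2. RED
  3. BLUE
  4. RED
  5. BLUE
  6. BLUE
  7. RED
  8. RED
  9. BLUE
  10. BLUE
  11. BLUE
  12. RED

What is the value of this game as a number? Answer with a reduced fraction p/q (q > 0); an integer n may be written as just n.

edge 1 of 12 (BLUE): { 0 | ∅ } = 1
edge 2 of 12 (RED): { 0 | 1 } = 1/2
edge 3 of 12 (BLUE): { 0; 1/2 | 1 } = 3/4
edge 4 of 12 (RED): { 0; 1/2 | 3/4; 1 } = 5/8
edge 5 of 12 (BLUE): { 0; 1/2; 5/8 | 3/4; 1 } = 11/16
edge 6 of 12 (BLUE): { 0; 1/2; 5/8; 11/16 | 3/4; 1 } = 23/32
edge 7 of 12 (RED): { 0; 1/2; 5/8; 11/16 | 23/32; 3/4; 1 } = 45/64
edge 8 of 12 (RED): { 0; 1/2; 5/8; 11/16 | 45/64; 23/32; 3/4; 1 } = 89/128
edge 9 of 12 (BLUE): { 0; 1/2; 5/8; 11/16; 89/128 | 45/64; 23/32; 3/4; 1 } = 179/256
edge 10 of 12 (BLUE): { 0; 1/2; 5/8; 11/16; 89/128; 179/256 | 45/64; 23/32; 3/4; 1 } = 359/512
edge 11 of 12 (BLUE): { 0; 1/2; 5/8; 11/16; 89/128; 179/256; 359/512 | 45/64; 23/32; 3/4; 1 } = 719/1024
edge 12 of 12 (RED): { 0; 1/2; 5/8; 11/16; 89/128; 179/256; 359/512 | 719/1024; 45/64; 23/32; 3/4; 1 } = 1437/2048

1437/2048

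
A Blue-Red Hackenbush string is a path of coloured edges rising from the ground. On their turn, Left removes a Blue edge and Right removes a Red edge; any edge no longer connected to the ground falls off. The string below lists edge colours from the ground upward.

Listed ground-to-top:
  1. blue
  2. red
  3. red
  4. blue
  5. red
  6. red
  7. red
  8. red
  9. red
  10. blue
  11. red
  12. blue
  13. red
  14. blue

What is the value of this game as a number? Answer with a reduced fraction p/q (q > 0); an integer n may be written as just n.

Build g(s[:k]) for k = 1..14, string s = blue red red blue red red red red red blue red blue red blue.
b: Left { 0 }, Right {  } — simplest 1
br: Left { 0 }, Right { 1 } — simplest 1/2
brr: Left { 0 }, Right { 1/2 1 } — simplest 1/4
brrb: Left { 0 1/4 }, Right { 1/2 1 } — simplest 3/8
brrbr: Left { 0 1/4 }, Right { 3/8 1/2 1 } — simplest 5/16
brrbrr: Left { 0 1/4 }, Right { 5/16 3/8 1/2 1 } — simplest 9/32
brrbrrr: Left { 0 1/4 }, Right { 9/32 5/16 3/8 1/2 1 } — simplest 17/64
brrbrrrr: Left { 0 1/4 }, Right { 17/64 9/32 5/16 3/8 1/2 1 } — simplest 33/128
brrbrrrrr: Left { 0 1/4 }, Right { 33/128 17/64 9/32 5/16 3/8 1/2 1 } — simplest 65/256
brrbrrrrrb: Left { 0 1/4 65/256 }, Right { 33/128 17/64 9/32 5/16 3/8 1/2 1 } — simplest 131/512
brrbrrrrrbr: Left { 0 1/4 65/256 }, Right { 131/512 33/128 17/64 9/32 5/16 3/8 1/2 1 } — simplest 261/1024
brrbrrrrrbrb: Left { 0 1/4 65/256 261/1024 }, Right { 131/512 33/128 17/64 9/32 5/16 3/8 1/2 1 } — simplest 523/2048
brrbrrrrrbrbr: Left { 0 1/4 65/256 261/1024 }, Right { 523/2048 131/512 33/128 17/64 9/32 5/16 3/8 1/2 1 } — simplest 1045/4096
brrbrrrrrbrbrb: Left { 0 1/4 65/256 261/1024 1045/4096 }, Right { 523/2048 131/512 33/128 17/64 9/32 5/16 3/8 1/2 1 } — simplest 2091/8192

2091/8192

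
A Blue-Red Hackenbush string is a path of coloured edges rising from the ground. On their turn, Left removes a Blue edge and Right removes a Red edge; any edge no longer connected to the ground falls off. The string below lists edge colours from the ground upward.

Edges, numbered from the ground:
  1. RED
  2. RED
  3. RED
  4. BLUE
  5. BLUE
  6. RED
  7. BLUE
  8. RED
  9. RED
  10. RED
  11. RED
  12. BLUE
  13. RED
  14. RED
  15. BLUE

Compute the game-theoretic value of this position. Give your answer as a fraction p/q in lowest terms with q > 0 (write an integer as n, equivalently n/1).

val(R) = { ∅ | 0 } = -1
val(RR) = { ∅ | -1, 0 } = -2
val(RRR) = { ∅ | -2, -1, 0 } = -3
val(RRRB) = { -3 | -2, -1, 0 } = -5/2
val(RRRBB) = { -3, -5/2 | -2, -1, 0 } = -9/4
val(RRRBBR) = { -3, -5/2 | -9/4, -2, -1, 0 } = -19/8
val(RRRBBRB) = { -3, -5/2, -19/8 | -9/4, -2, -1, 0 } = -37/16
val(RRRBBRBR) = { -3, -5/2, -19/8 | -37/16, -9/4, -2, -1, 0 } = -75/32
val(RRRBBRBRR) = { -3, -5/2, -19/8 | -75/32, -37/16, -9/4, -2, -1, 0 } = -151/64
val(RRRBBRBRRR) = { -3, -5/2, -19/8 | -151/64, -75/32, -37/16, -9/4, -2, -1, 0 } = -303/128
val(RRRBBRBRRRR) = { -3, -5/2, -19/8 | -303/128, -151/64, -75/32, -37/16, -9/4, -2, -1, 0 } = -607/256
val(RRRBBRBRRRRB) = { -3, -5/2, -19/8, -607/256 | -303/128, -151/64, -75/32, -37/16, -9/4, -2, -1, 0 } = -1213/512
val(RRRBBRBRRRRBR) = { -3, -5/2, -19/8, -607/256 | -1213/512, -303/128, -151/64, -75/32, -37/16, -9/4, -2, -1, 0 } = -2427/1024
val(RRRBBRBRRRRBRR) = { -3, -5/2, -19/8, -607/256 | -2427/1024, -1213/512, -303/128, -151/64, -75/32, -37/16, -9/4, -2, -1, 0 } = -4855/2048
val(RRRBBRBRRRRBRRB) = { -3, -5/2, -19/8, -607/256, -4855/2048 | -2427/1024, -1213/512, -303/128, -151/64, -75/32, -37/16, -9/4, -2, -1, 0 } = -9709/4096

-9709/4096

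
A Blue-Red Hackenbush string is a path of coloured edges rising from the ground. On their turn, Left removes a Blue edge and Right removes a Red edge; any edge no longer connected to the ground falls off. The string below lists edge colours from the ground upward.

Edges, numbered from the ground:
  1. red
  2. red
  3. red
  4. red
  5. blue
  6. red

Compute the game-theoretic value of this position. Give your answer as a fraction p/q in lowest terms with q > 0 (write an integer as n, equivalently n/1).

-15/4

r: Left { — }, Right { 0 } ⇒ simplest -1
rr: Left { — }, Right { -1; 0 } ⇒ simplest -2
rrr: Left { — }, Right { -2; -1; 0 } ⇒ simplest -3
rrrr: Left { — }, Right { -3; -2; -1; 0 } ⇒ simplest -4
rrrrb: Left { -4 }, Right { -3; -2; -1; 0 } ⇒ simplest -7/2
rrrrbr: Left { -4 }, Right { -7/2; -3; -2; -1; 0 } ⇒ simplest -15/4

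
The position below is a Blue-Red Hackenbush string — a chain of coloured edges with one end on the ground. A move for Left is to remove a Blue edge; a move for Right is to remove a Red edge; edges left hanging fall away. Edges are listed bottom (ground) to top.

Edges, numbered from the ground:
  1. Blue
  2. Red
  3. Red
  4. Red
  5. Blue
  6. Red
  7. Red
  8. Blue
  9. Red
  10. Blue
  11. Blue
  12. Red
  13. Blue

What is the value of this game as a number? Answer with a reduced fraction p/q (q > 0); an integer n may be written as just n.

G_1 [B]  L=[0]  R=[·]  => 1
G_2 [BR]  L=[0]  R=[1]  => 1/2
G_3 [BRR]  L=[0]  R=[1/2 1]  => 1/4
G_4 [BRRR]  L=[0]  R=[1/4 1/2 1]  => 1/8
G_5 [BRRRB]  L=[0 1/8]  R=[1/4 1/2 1]  => 3/16
G_6 [BRRRBR]  L=[0 1/8]  R=[3/16 1/4 1/2 1]  => 5/32
G_7 [BRRRBRR]  L=[0 1/8]  R=[5/32 3/16 1/4 1/2 1]  => 9/64
G_8 [BRRRBRRB]  L=[0 1/8 9/64]  R=[5/32 3/16 1/4 1/2 1]  => 19/128
G_9 [BRRRBRRBR]  L=[0 1/8 9/64]  R=[19/128 5/32 3/16 1/4 1/2 1]  => 37/256
G_10 [BRRRBRRBRB]  L=[0 1/8 9/64 37/256]  R=[19/128 5/32 3/16 1/4 1/2 1]  => 75/512
G_11 [BRRRBRRBRBB]  L=[0 1/8 9/64 37/256 75/512]  R=[19/128 5/32 3/16 1/4 1/2 1]  => 151/1024
G_12 [BRRRBRRBRBBR]  L=[0 1/8 9/64 37/256 75/512]  R=[151/1024 19/128 5/32 3/16 1/4 1/2 1]  => 301/2048
G_13 [BRRRBRRBRBBRB]  L=[0 1/8 9/64 37/256 75/512 301/2048]  R=[151/1024 19/128 5/32 3/16 1/4 1/2 1]  => 603/4096

603/4096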